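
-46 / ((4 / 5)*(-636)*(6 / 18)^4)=7.32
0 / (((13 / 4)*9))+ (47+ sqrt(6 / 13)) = sqrt(78) / 13+ 47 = 47.68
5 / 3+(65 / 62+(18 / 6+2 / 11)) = 12065 / 2046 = 5.90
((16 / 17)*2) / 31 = 32 / 527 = 0.06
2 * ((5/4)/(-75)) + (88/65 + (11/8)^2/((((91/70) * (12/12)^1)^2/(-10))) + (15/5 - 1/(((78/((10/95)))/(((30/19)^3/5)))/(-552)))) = -3319566971/528581976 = -6.28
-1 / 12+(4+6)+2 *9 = 335 / 12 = 27.92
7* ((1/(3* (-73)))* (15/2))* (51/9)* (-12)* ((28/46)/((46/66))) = 549780/38617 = 14.24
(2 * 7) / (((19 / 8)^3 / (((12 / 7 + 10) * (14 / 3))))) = 1175552 / 20577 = 57.13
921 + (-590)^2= 349021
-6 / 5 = -1.20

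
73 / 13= 5.62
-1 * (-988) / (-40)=-247 / 10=-24.70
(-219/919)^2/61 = 47961/51518221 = 0.00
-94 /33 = -2.85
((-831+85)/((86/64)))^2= 569872384/1849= 308205.72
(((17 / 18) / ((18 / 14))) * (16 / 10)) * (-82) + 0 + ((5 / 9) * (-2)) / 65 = -507506 / 5265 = -96.39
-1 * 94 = -94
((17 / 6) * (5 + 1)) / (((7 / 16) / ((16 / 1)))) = 4352 / 7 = 621.71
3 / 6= 1 / 2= 0.50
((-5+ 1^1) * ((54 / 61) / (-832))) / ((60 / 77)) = 693 / 126880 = 0.01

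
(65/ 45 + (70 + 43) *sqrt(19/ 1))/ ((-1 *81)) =-113 *sqrt(19)/ 81- 13/ 729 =-6.10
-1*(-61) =61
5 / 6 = 0.83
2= 2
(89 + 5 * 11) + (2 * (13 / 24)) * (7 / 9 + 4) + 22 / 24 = 8105 / 54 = 150.09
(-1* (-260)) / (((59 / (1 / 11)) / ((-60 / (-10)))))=1560 / 649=2.40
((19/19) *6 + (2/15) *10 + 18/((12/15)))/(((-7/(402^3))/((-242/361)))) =469024258824/2527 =185605167.72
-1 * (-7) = 7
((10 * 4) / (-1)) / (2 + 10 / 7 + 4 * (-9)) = 70 / 57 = 1.23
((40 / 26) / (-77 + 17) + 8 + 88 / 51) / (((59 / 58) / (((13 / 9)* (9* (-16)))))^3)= -82924513.41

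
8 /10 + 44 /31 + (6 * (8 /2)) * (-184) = -684136 /155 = -4413.78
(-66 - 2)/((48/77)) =-1309/12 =-109.08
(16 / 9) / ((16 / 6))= 2 / 3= 0.67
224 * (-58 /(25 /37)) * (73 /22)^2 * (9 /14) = -411697224 /3025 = -136098.26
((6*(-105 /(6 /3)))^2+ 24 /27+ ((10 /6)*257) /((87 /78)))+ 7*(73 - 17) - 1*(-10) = 26103109 /261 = 100011.91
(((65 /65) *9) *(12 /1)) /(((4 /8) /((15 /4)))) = 810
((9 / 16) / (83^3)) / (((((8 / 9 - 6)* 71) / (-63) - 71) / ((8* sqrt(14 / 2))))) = -5103* sqrt(7) / 42301945834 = -0.00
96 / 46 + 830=19138 / 23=832.09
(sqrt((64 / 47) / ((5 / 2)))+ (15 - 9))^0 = 1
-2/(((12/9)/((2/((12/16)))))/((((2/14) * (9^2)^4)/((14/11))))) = -947027862/49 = -19327099.22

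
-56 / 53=-1.06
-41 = -41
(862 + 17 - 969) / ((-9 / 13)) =130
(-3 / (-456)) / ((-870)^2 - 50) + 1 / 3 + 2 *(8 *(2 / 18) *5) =9548419609 / 1035370800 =9.22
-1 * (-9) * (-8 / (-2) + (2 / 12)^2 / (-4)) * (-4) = -575 / 4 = -143.75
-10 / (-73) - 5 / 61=245 / 4453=0.06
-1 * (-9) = 9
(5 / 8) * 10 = 6.25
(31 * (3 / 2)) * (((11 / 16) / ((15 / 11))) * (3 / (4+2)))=3751 / 320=11.72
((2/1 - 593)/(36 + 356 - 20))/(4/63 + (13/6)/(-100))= -620550/16337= -37.98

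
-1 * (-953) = 953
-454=-454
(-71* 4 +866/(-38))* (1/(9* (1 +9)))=-1943/570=-3.41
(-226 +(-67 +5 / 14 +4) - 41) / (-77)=4615 / 1078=4.28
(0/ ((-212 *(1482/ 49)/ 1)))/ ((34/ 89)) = 0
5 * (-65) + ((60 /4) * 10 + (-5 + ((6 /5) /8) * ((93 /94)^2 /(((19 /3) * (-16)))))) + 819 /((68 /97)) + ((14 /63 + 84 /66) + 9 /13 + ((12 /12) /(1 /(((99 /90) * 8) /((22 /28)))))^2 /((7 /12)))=7084771606747709 /5877014457600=1205.51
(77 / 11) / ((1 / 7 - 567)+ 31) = -49 / 3751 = -0.01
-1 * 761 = -761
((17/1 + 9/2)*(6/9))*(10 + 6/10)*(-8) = -18232/15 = -1215.47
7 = 7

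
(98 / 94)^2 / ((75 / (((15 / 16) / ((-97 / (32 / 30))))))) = -2401 / 16070475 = -0.00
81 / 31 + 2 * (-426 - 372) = -1593.39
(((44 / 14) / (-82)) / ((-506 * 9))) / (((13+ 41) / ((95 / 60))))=19 / 76994064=0.00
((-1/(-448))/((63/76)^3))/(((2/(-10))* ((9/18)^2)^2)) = -0.31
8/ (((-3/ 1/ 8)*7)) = -64/ 21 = -3.05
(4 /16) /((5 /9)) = 9 /20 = 0.45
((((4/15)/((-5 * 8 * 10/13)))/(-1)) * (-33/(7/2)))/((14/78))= -5577/12250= -0.46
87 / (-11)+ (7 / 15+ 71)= 10487 / 165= 63.56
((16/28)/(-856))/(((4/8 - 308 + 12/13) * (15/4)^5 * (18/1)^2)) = 3328/367228129865625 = 0.00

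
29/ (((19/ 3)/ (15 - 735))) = -62640/ 19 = -3296.84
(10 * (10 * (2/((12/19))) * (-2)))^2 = 3610000/9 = 401111.11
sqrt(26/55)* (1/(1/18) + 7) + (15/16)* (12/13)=45/52 + 5* sqrt(1430)/11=18.05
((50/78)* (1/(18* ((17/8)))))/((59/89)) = 0.03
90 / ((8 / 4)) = 45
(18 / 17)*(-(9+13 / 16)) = -1413 / 136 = -10.39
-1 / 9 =-0.11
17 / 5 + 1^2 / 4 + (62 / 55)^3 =3382387 / 665500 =5.08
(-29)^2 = 841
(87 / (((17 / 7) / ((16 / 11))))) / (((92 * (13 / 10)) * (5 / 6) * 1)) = 0.52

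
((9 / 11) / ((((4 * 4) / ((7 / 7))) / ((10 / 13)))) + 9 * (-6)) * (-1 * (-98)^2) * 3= 444648393 / 286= 1554714.66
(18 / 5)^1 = 3.60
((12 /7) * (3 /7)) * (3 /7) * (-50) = -5400 /343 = -15.74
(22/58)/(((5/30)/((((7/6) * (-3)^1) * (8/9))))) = -616/87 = -7.08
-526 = -526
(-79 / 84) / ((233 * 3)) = -79 / 58716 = -0.00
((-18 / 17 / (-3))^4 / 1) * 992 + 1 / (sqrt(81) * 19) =219926593 / 14282091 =15.40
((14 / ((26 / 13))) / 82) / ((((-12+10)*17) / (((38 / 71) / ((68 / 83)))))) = -11039 / 6730232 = -0.00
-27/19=-1.42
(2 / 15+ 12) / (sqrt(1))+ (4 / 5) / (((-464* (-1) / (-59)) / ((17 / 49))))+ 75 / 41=48685139 / 3495660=13.93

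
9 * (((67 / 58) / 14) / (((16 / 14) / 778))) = 234567 / 464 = 505.53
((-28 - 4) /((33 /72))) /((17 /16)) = -65.71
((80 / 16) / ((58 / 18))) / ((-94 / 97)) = -4365 / 2726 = -1.60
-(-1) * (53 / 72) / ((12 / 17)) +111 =96805 / 864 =112.04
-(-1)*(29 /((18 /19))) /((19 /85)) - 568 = -7759 /18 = -431.06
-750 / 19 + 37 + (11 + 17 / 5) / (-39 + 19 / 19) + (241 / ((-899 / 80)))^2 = 35094225529 / 76779095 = 457.08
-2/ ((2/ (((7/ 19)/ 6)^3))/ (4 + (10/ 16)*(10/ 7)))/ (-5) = 6713/ 29630880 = 0.00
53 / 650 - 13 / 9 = -7973 / 5850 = -1.36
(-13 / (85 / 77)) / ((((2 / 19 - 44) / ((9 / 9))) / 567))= 3594591 / 23630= 152.12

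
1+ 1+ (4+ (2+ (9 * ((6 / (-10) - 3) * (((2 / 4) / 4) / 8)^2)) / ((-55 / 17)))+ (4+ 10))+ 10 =18023777 / 563200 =32.00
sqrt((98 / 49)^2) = 2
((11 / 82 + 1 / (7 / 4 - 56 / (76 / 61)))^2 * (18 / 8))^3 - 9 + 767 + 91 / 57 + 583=1864269760280697797364429307595905813345 / 1388555491454590591917019881099890688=1342.60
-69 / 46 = -3 / 2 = -1.50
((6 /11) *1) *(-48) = -26.18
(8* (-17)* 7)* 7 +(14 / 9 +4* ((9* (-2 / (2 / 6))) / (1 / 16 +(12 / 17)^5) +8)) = -366472591034 / 48610521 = -7538.96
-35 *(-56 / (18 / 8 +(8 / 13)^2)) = 1324960 / 1777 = 745.62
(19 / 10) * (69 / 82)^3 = 6241671 / 5513680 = 1.13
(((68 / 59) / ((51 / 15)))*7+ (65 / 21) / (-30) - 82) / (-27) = 592715 / 200718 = 2.95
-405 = -405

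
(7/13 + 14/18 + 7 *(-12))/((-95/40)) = 77392/2223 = 34.81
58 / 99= 0.59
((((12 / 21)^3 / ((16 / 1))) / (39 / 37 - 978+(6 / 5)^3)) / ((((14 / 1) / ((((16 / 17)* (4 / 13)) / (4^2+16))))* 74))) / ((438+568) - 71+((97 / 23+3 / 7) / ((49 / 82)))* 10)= -230 / 2229910356757083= -0.00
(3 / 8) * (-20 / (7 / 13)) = -195 / 14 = -13.93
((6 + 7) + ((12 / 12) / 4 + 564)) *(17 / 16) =39253 / 64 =613.33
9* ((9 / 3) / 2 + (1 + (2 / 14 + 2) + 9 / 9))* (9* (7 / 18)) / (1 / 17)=12087 / 4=3021.75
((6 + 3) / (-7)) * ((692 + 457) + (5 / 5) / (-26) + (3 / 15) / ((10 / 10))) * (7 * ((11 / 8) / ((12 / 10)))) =-4929903 / 416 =-11850.73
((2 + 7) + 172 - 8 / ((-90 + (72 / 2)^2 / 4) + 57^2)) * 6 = 1260830 / 1161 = 1085.99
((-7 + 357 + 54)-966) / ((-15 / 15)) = 562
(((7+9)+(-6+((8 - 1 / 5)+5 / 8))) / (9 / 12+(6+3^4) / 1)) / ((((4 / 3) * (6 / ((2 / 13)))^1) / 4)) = 737 / 45630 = 0.02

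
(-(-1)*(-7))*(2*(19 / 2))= -133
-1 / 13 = -0.08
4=4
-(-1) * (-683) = -683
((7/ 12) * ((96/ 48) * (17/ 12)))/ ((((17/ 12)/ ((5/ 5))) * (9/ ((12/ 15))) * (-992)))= -7/ 66960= -0.00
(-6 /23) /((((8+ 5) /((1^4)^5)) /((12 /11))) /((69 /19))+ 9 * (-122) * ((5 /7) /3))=1512 /1496221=0.00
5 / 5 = 1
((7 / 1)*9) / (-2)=-63 / 2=-31.50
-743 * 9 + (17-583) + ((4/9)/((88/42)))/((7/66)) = -7251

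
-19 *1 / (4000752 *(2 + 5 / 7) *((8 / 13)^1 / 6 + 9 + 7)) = -13 / 119641536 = -0.00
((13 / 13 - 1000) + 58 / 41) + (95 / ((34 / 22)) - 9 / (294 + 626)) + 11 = -593226873 / 641240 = -925.12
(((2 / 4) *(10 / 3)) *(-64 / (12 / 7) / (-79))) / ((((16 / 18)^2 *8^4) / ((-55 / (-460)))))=3465 / 119078912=0.00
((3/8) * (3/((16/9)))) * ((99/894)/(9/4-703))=-2673/26729408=-0.00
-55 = -55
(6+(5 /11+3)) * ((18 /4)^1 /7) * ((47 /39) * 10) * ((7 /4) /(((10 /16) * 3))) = 752 /11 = 68.36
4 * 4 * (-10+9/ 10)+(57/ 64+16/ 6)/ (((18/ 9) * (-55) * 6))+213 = 1708049/ 25344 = 67.39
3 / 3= 1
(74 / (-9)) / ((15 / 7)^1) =-518 / 135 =-3.84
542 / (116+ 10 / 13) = 3523 / 759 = 4.64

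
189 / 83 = 2.28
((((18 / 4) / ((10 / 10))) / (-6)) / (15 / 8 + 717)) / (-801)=2 / 1535517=0.00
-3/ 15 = -1/ 5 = -0.20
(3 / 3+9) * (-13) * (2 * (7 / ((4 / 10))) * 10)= -45500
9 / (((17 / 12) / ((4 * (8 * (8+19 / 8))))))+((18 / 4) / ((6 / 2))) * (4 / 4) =71763 / 34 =2110.68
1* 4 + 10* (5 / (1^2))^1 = 54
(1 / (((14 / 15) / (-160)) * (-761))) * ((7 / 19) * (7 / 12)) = 700 / 14459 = 0.05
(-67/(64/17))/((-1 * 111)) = 0.16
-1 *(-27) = 27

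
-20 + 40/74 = -19.46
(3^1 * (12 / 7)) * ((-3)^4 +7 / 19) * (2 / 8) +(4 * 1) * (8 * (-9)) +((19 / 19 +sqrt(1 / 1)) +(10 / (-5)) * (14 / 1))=-27848 / 133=-209.38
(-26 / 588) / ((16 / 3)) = -13 / 1568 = -0.01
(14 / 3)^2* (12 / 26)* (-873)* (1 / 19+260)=-563629752 / 247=-2281901.83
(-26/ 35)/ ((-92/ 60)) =78/ 161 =0.48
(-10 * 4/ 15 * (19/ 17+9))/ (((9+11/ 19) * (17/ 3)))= -13072/ 26299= -0.50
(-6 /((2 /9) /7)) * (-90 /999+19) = -132237 /37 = -3573.97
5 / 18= 0.28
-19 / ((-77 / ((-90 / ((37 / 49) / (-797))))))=9540090 / 407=23440.02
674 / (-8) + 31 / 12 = -81.67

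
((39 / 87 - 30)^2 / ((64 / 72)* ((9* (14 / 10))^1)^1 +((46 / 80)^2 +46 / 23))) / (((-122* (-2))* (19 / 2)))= 587559200 / 21101691631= 0.03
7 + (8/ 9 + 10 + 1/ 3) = 164/ 9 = 18.22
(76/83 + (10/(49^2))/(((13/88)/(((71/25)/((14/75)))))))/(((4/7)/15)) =91440285/2590679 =35.30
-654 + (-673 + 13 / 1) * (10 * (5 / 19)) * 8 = -276426 / 19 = -14548.74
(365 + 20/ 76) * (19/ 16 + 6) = 199525/ 76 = 2625.33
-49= -49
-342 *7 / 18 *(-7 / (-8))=-931 / 8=-116.38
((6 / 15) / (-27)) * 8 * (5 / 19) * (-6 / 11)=32 / 1881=0.02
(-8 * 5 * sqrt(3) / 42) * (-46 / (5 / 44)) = 8096 * sqrt(3) / 21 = 667.75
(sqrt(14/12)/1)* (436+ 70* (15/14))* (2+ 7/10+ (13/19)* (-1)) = 195713* sqrt(42)/1140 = 1112.60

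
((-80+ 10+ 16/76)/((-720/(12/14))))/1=221/2660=0.08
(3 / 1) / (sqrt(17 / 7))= 3 * sqrt(119) / 17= 1.93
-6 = -6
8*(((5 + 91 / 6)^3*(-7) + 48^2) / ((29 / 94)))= -1118906722 / 783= -1428999.64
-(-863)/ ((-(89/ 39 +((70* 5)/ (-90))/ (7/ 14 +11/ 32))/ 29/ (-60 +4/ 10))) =-23559967314/ 36755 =-641000.34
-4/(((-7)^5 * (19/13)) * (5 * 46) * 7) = 26/257063065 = 0.00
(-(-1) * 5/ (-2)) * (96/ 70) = -24/ 7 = -3.43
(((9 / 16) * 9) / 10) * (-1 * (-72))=729 / 20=36.45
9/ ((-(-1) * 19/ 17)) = 153/ 19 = 8.05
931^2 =866761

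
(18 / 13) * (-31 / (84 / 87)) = -8091 / 182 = -44.46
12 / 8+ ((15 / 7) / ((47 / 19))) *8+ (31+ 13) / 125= 722327 / 82250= 8.78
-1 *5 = -5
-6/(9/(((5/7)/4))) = -0.12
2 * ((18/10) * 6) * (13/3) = 468/5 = 93.60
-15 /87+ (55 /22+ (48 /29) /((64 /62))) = 114 /29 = 3.93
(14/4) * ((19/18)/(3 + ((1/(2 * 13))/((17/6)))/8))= 58786/47763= 1.23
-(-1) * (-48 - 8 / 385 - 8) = -21568 / 385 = -56.02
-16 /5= -3.20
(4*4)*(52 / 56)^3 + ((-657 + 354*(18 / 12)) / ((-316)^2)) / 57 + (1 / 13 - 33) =-85075308663 / 4229950088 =-20.11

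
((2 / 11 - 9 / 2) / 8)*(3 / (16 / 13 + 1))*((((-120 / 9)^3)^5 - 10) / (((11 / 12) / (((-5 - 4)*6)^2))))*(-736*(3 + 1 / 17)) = -50751395153838086782142903494400 / 130461111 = -389015506343787665445704.40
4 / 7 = 0.57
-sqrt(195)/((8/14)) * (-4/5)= 7 * sqrt(195)/5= 19.55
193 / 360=0.54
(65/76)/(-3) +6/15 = 131/1140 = 0.11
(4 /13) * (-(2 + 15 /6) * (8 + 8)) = -288 /13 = -22.15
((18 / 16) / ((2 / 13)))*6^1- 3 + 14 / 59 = 19405 / 472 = 41.11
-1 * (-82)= 82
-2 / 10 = -1 / 5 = -0.20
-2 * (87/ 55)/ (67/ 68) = -11832/ 3685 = -3.21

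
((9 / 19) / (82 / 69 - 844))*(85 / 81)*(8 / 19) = -7820 / 31490391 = -0.00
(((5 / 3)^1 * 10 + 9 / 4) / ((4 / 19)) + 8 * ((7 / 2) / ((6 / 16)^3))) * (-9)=-268193 / 48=-5587.35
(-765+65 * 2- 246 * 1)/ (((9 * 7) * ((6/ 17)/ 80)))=-3169.74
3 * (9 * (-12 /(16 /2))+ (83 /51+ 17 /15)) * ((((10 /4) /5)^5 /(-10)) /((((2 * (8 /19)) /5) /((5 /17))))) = 104063 /591872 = 0.18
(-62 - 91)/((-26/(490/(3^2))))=4165/13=320.38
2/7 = 0.29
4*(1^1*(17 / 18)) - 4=-2 / 9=-0.22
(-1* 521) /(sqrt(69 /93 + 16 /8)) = -521* sqrt(2635) /85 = -314.64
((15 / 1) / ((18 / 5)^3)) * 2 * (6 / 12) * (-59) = -36875 / 1944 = -18.97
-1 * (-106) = 106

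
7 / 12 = 0.58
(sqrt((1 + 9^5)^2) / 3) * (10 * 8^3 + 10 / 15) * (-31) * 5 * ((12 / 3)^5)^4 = -154596332695409655808000 / 9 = -17177370299489961756444.44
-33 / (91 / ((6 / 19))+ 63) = -198 / 2107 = -0.09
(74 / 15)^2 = 5476 / 225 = 24.34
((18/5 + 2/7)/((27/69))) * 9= 3128/35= 89.37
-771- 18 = -789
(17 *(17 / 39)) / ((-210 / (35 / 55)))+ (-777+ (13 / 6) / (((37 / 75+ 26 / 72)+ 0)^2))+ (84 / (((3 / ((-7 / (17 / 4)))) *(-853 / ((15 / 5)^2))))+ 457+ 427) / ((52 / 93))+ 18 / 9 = 89374839185742871 / 110364443831070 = 809.82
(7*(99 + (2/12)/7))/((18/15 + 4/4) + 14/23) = 478285/1938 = 246.79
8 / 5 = 1.60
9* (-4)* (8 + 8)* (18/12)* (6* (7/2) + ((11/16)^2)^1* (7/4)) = -18858.66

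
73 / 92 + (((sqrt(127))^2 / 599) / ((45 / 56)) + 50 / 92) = 3969769 / 2479860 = 1.60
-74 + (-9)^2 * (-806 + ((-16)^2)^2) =5243056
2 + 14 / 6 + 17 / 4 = 103 / 12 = 8.58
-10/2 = -5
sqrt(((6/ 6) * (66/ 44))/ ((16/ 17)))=sqrt(102)/ 8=1.26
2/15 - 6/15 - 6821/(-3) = 11367/5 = 2273.40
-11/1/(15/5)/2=-1.83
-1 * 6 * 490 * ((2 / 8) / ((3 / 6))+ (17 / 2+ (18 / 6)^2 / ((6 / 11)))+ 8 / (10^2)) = -75205.20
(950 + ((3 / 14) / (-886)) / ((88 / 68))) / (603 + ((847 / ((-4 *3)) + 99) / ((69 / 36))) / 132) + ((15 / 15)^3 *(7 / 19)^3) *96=26138330756217 / 4099575889178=6.38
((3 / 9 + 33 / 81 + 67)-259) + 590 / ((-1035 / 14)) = -123728 / 621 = -199.24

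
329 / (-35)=-47 / 5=-9.40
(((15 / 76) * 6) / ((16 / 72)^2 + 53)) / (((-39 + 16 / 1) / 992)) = -1807920 / 1877789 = -0.96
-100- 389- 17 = -506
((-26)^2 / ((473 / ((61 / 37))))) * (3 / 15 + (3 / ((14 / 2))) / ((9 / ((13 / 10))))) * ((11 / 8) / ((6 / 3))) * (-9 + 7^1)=-113399 / 133644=-0.85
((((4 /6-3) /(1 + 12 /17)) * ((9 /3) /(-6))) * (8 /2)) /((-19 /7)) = -1.01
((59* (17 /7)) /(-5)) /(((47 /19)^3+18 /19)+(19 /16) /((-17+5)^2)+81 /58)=-459665816832 /280525498855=-1.64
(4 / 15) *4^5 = 4096 / 15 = 273.07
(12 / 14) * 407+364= 4990 / 7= 712.86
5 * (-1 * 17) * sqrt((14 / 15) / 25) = -17 * sqrt(210) / 15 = -16.42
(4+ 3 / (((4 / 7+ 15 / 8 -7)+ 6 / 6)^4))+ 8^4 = 4100.02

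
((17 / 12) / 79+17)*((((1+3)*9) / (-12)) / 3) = -16133 / 948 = -17.02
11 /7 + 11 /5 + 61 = 64.77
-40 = -40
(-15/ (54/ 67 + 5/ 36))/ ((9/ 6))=-24120/ 2279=-10.58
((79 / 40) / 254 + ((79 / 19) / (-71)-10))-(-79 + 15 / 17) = 15859529547 / 232999280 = 68.07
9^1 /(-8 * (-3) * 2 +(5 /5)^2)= 9 /49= 0.18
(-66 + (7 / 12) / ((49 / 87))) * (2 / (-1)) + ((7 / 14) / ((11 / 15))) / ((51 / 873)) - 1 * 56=112050 / 1309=85.60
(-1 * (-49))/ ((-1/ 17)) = -833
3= 3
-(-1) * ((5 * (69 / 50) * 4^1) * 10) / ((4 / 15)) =1035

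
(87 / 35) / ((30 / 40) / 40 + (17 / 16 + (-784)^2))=928 / 229471977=0.00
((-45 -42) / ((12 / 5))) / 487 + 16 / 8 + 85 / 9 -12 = -11045 / 17532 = -0.63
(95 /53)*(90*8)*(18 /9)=136800 /53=2581.13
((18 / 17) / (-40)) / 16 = -9 / 5440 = -0.00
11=11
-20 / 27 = -0.74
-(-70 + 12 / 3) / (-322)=-33 / 161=-0.20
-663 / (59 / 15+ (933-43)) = -0.74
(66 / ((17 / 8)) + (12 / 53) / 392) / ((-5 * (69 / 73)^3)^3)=-53818108576816903615993 / 130431185487737911176750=-0.41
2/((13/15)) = 30/13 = 2.31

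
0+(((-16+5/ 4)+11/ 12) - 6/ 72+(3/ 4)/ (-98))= -16375/ 1176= -13.92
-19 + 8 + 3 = -8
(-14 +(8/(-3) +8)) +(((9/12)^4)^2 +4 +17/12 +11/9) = -1136983/589824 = -1.93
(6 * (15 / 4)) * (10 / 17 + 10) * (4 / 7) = 16200 / 119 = 136.13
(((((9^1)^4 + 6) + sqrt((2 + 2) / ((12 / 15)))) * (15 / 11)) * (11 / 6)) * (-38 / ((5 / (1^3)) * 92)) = -124773 / 92 - 19 * sqrt(5) / 92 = -1356.69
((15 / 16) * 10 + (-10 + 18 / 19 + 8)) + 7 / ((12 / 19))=8849 / 456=19.41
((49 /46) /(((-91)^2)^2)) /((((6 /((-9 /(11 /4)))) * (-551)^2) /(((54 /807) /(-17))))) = 0.00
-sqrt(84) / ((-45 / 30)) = 4 * sqrt(21) / 3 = 6.11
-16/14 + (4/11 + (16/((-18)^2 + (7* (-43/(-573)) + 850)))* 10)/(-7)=-1.21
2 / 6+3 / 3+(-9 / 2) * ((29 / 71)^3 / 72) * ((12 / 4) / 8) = 1.33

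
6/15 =2/5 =0.40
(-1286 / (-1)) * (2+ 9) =14146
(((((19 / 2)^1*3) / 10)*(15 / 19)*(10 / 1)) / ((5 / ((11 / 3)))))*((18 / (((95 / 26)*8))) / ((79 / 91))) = 351351 / 30020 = 11.70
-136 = -136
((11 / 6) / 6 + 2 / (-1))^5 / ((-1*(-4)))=-844596301 / 241864704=-3.49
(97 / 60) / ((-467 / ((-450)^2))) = -327375 / 467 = -701.02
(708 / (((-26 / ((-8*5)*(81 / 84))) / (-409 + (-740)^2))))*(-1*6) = -313803094680 / 91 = -3448385655.82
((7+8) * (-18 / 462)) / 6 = -15 / 154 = -0.10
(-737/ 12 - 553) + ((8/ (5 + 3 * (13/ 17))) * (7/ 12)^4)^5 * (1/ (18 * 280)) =-1517325987375496901297271804567289/ 2469539108734596558934203432960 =-614.42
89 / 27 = 3.30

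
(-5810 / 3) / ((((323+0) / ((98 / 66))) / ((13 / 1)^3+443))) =-22775200 / 969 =-23503.82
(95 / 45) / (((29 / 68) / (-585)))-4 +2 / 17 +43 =-1408375 / 493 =-2856.74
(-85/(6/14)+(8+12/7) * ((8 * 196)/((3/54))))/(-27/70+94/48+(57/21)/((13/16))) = 2991836120/53653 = 55762.70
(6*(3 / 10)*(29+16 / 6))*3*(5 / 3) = 285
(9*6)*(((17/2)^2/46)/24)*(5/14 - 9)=-314721/10304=-30.54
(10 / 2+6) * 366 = 4026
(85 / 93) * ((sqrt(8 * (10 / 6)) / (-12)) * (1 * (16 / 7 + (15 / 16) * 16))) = -10285 * sqrt(30) / 11718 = -4.81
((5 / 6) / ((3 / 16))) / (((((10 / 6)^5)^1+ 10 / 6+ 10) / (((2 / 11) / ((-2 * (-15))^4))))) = 1 / 24585000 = 0.00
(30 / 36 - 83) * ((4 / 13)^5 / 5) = -252416 / 5569395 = -0.05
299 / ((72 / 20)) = 83.06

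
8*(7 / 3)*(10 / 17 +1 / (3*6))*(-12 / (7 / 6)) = -6304 / 51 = -123.61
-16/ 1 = -16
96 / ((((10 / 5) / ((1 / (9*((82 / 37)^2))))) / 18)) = 32856 / 1681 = 19.55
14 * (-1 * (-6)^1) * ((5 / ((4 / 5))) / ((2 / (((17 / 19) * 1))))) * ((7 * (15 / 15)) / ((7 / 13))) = 116025 / 38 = 3053.29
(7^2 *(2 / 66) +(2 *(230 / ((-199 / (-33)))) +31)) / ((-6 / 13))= -4642742 / 19701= -235.66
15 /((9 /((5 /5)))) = 5 /3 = 1.67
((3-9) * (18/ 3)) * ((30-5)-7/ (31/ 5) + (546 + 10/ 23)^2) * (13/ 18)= -127321604904/ 16399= -7763985.91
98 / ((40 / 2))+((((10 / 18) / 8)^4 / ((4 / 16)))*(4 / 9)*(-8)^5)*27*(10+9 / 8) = -8792837 / 21870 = -402.05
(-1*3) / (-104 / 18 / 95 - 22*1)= 0.14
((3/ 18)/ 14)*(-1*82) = -41/ 42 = -0.98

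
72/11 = 6.55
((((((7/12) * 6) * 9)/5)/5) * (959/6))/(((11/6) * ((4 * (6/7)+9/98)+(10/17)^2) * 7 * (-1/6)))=-733341546/30113875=-24.35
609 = 609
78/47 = 1.66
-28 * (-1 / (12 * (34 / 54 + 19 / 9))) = 63 / 74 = 0.85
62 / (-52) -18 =-499 / 26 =-19.19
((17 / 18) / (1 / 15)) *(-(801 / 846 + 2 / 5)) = -3587 / 188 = -19.08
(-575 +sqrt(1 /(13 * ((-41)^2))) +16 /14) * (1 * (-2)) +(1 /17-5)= 135990 /119-2 * sqrt(13) /533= 1142.76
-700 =-700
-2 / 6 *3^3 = -9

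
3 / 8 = 0.38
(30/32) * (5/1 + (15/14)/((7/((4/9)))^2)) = 4.69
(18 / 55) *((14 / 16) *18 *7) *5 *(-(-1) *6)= 1082.45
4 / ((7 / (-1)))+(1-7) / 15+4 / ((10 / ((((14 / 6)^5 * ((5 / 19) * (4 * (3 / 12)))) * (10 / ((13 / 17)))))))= 197962586 / 2100735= 94.23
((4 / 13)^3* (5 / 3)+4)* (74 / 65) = 1974616 / 428415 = 4.61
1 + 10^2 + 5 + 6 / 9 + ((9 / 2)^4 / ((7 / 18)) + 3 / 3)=195235 / 168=1162.11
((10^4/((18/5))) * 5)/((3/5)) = 625000/27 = 23148.15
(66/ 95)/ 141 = 22/ 4465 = 0.00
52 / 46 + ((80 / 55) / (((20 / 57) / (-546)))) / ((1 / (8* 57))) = -1305628714 / 1265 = -1032117.56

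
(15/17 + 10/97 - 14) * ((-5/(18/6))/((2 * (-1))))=-107305/9894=-10.85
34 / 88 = 17 / 44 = 0.39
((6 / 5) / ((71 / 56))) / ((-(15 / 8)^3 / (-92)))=5275648 / 399375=13.21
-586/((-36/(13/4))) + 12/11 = 42763/792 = 53.99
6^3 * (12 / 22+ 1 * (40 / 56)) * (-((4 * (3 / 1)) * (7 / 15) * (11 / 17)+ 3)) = -11795976 / 6545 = -1802.29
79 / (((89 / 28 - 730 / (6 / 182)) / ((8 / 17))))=-53088 / 31616141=-0.00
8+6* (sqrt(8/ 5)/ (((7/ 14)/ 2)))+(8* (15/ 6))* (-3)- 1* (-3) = -49+48* sqrt(10)/ 5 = -18.64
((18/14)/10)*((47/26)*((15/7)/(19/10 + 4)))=6345/75166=0.08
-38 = -38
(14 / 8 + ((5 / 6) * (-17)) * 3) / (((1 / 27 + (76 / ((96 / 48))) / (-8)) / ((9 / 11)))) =39609 / 5599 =7.07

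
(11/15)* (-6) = -4.40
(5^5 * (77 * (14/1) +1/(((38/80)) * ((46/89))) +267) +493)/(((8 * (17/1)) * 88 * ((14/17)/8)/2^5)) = 3685087132/33649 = 109515.50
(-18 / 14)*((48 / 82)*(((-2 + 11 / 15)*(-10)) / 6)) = -456 / 287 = -1.59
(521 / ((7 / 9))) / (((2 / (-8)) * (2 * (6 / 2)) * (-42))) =521 / 49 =10.63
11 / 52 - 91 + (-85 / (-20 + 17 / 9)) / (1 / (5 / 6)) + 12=-634661 / 8476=-74.88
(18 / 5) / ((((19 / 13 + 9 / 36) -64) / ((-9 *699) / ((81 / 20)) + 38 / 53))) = 77022192 / 858335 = 89.73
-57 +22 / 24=-673 / 12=-56.08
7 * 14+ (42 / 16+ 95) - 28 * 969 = -215491 / 8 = -26936.38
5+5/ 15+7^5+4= 50449/ 3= 16816.33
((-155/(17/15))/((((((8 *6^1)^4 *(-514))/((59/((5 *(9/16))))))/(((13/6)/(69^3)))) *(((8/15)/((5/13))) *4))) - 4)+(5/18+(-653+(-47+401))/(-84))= -208250889022313609/1279981074000642048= -0.16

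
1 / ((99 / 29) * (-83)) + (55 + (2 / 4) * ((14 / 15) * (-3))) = 2202011 / 41085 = 53.60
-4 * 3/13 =-12/13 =-0.92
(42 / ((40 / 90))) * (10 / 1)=945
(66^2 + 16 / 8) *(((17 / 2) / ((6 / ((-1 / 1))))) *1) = -37043 / 6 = -6173.83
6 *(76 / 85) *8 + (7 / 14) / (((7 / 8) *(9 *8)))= 459733 / 10710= 42.93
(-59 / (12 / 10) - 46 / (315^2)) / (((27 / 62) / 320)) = -19358318528 / 535815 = -36128.74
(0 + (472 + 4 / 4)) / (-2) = -473 / 2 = -236.50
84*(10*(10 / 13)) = 8400 / 13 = 646.15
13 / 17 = 0.76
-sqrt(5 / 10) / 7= -sqrt(2) / 14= -0.10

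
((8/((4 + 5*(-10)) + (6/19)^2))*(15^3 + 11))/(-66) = 2444692/273405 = 8.94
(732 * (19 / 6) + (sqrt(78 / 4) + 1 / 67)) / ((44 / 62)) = 31 * sqrt(78) / 44 + 4814517 / 1474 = 3272.52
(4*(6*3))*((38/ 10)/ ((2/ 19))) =2599.20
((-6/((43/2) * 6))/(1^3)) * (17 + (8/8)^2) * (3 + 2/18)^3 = -87808/3483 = -25.21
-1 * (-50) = 50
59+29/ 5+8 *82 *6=20004/ 5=4000.80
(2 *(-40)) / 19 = -80 / 19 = -4.21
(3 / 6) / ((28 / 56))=1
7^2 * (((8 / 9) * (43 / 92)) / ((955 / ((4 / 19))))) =16856 / 3756015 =0.00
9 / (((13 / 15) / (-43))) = -5805 / 13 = -446.54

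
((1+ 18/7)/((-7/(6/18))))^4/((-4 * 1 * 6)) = -0.00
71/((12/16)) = 284/3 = 94.67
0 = 0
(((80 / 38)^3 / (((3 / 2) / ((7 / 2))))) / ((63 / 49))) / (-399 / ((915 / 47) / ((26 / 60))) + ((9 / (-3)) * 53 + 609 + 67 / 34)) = 81300800000 / 2127329090487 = 0.04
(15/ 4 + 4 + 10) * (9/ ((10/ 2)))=639/ 20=31.95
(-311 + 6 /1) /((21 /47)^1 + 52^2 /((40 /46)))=-71675 /730861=-0.10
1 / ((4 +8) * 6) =1 / 72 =0.01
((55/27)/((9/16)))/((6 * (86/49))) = 10780/31347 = 0.34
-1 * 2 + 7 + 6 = 11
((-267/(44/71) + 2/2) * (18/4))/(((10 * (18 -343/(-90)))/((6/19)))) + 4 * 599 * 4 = 15723399853/1641068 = 9581.20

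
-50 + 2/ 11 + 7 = -471/ 11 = -42.82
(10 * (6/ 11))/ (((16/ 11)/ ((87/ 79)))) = 1305/ 316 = 4.13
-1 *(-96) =96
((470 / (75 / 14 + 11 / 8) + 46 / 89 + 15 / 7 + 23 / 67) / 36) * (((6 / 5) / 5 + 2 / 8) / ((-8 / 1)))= -222809867 / 1798440800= -0.12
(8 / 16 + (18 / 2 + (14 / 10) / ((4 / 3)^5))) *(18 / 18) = 50341 / 5120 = 9.83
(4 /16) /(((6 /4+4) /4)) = 2 /11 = 0.18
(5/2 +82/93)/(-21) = -629/3906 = -0.16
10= 10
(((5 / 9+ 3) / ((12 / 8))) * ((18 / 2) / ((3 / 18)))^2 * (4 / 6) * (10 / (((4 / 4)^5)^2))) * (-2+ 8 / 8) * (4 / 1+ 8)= -552960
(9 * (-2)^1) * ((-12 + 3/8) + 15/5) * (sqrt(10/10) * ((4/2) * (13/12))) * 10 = 13455/4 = 3363.75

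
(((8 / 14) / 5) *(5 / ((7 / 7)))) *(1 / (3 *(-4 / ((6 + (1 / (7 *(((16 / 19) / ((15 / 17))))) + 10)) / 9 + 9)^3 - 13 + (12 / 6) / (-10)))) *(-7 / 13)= 63288531795753170 / 8147196466659900819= 0.01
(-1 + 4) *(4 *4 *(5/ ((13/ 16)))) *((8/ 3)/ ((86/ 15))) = 76800/ 559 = 137.39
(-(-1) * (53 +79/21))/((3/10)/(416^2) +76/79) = 162963374080/2761978737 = 59.00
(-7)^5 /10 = -16807 /10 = -1680.70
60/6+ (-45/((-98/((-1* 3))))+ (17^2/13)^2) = 8327863/16562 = 502.83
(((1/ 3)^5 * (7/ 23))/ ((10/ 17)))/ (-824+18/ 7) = -833/ 321367500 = -0.00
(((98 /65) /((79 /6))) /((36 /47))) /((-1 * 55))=-2303 /847275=-0.00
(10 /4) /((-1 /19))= -95 /2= -47.50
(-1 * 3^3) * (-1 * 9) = 243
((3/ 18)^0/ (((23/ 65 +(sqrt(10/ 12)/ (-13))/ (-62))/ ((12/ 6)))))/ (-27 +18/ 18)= -2652360/ 12200731 +1550 * sqrt(30)/ 12200731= -0.22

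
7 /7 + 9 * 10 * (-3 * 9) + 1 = -2428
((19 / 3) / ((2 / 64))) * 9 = 1824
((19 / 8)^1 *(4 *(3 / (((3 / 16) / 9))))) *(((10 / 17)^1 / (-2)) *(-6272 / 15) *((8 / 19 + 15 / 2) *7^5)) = 380753576448 / 17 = 22397269202.82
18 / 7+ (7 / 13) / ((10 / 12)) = 1464 / 455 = 3.22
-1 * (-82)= 82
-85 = -85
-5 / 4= -1.25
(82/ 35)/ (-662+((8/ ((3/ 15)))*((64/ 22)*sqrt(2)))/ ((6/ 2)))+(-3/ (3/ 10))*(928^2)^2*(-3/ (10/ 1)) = 9227263137844172848701/ 4147245515- 173184*sqrt(2)/ 829449103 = 2224913645568.00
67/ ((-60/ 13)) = -871/ 60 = -14.52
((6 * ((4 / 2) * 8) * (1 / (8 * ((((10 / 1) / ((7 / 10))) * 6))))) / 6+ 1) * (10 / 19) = 307 / 570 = 0.54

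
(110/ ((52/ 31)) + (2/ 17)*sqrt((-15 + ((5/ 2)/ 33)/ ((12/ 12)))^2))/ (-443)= -982115/ 6461598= -0.15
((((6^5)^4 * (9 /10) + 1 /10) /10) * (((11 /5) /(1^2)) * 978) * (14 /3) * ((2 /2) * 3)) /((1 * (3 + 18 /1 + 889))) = 35399657248377747303 /3250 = 10892202230270076.09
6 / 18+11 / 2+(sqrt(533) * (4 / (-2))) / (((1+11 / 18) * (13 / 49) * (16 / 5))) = 35 / 6- 2205 * sqrt(533) / 1508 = -27.92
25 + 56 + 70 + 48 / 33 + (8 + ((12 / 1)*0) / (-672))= 1765 / 11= 160.45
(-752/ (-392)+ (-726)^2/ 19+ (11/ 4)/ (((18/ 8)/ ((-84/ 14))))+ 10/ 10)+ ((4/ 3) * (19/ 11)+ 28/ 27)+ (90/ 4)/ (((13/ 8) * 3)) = 99729707963/ 3594591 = 27744.38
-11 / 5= -2.20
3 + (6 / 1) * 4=27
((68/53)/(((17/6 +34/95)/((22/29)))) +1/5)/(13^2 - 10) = 415259/130744905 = 0.00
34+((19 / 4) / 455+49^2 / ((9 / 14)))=3768.90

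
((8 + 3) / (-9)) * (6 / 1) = -22 / 3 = -7.33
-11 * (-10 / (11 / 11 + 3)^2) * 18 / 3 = 165 / 4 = 41.25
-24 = -24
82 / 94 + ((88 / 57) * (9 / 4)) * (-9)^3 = -2260579 / 893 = -2531.44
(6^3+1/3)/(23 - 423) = -649/1200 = -0.54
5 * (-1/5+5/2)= 23/2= 11.50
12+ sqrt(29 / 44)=12.81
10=10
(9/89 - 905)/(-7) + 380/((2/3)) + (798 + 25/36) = 33596375/22428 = 1497.97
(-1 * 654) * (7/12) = -763/2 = -381.50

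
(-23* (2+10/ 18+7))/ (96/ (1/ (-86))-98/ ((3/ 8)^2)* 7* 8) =0.00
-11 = -11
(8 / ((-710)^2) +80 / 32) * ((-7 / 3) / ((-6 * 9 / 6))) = 1470301 / 2268450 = 0.65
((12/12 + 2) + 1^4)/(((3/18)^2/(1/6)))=24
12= 12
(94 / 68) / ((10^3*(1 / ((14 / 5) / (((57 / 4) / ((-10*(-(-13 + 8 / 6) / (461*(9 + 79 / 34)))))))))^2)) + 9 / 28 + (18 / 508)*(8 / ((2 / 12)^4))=122895167592417665059 / 334234446920104500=367.69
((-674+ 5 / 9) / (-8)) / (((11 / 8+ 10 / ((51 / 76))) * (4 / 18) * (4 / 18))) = 95931 / 916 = 104.73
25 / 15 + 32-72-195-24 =-772 / 3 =-257.33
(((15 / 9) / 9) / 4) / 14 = 5 / 1512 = 0.00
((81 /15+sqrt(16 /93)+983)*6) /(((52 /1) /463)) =926*sqrt(93) /403+3432219 /65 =52825.53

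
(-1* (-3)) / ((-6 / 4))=-2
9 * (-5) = -45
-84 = -84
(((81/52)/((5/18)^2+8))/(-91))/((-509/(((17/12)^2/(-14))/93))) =-70227/10942485045856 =-0.00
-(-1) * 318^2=101124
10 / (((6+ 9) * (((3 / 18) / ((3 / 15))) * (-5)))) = -0.16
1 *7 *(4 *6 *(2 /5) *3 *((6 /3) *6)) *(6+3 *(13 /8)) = 131544 /5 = 26308.80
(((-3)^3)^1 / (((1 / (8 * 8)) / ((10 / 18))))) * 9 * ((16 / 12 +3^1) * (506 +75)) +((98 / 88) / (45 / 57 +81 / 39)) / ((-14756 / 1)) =-1428461412619969 / 65668416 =-21752640.00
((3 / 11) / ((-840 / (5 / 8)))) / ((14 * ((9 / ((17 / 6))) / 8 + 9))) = -17 / 11021472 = -0.00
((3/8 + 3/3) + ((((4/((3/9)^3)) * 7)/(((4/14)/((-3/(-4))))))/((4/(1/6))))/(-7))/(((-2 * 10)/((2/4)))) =167/640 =0.26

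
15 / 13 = 1.15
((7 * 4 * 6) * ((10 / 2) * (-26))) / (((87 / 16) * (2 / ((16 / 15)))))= -186368 / 87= -2142.16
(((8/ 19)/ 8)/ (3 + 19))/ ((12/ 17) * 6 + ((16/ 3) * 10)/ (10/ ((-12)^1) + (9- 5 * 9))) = 221/ 257488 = 0.00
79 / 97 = 0.81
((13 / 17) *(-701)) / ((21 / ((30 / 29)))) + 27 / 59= -5283493 / 203609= -25.95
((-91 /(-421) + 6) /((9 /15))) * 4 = 52340 /1263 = 41.44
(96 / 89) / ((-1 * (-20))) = 24 / 445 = 0.05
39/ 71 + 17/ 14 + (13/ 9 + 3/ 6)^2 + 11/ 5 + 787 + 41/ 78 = 795.27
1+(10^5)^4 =100000000000000000001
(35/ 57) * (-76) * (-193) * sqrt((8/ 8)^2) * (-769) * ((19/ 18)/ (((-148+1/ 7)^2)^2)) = -94788891722/ 6196624203375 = -0.02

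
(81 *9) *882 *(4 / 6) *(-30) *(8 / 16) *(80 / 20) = -25719120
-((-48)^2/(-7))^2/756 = -49152/343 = -143.30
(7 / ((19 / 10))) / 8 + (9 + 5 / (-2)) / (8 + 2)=1.11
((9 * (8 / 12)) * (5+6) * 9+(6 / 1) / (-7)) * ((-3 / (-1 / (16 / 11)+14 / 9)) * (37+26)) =-129143.81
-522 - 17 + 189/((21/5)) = -494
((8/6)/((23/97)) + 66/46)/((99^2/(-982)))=-478234/676269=-0.71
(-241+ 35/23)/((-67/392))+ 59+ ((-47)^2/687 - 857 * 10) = -7523584336/1058667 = -7106.66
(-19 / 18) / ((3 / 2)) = -19 / 27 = -0.70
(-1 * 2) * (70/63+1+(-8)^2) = -1190/9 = -132.22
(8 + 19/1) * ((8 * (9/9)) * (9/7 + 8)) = 14040/7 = 2005.71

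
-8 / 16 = -1 / 2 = -0.50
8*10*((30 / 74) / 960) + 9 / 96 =151 / 1184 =0.13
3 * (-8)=-24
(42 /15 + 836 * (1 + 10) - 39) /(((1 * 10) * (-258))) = -45799 /12900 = -3.55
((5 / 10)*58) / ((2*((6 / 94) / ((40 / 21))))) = 27260 / 63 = 432.70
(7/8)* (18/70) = 9/40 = 0.22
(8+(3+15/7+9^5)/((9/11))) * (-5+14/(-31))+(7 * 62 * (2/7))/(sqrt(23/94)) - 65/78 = -512372243/1302+124 * sqrt(2162)/23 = -393276.39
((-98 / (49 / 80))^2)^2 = 655360000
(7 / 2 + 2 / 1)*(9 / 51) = 33 / 34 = 0.97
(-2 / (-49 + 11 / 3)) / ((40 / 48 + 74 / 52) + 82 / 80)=0.01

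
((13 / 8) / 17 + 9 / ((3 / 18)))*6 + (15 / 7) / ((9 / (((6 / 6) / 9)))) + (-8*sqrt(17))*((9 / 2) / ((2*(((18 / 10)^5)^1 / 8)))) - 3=4133203 / 12852 - 50000*sqrt(17) / 6561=290.18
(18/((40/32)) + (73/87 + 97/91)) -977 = -960.69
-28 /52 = -0.54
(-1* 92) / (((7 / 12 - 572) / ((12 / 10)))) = 6624 / 34285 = 0.19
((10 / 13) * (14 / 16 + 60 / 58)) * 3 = 6645 / 1508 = 4.41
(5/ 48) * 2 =5/ 24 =0.21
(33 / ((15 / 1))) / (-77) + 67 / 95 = 90 / 133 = 0.68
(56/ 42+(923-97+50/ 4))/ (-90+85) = -5039/ 30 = -167.97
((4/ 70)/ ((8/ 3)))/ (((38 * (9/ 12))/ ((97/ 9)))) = 97/ 11970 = 0.01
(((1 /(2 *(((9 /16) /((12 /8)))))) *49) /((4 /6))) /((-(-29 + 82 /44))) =2156 /597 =3.61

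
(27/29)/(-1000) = -27/29000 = -0.00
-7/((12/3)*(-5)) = 7/20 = 0.35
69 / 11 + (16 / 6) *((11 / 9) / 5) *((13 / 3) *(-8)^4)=51572009 / 4455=11576.21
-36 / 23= -1.57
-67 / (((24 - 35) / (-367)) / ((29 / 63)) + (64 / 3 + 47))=-2139243 / 2183894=-0.98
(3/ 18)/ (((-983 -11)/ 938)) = -0.16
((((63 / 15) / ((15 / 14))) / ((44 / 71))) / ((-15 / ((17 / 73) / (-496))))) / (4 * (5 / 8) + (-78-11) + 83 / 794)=-23479771 / 10245660084000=-0.00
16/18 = 0.89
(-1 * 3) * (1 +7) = -24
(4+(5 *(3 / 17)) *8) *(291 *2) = 109416 / 17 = 6436.24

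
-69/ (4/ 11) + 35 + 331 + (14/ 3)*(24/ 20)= 3637/ 20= 181.85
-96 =-96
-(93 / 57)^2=-961 / 361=-2.66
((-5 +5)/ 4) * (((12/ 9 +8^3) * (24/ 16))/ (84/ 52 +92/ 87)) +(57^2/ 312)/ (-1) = -10.41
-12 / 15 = -4 / 5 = -0.80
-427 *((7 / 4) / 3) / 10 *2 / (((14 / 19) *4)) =-8113 / 480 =-16.90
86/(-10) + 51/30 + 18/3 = -9/10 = -0.90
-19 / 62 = -0.31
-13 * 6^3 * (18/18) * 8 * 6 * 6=-808704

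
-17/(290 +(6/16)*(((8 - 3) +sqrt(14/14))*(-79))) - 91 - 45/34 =-1411723/15266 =-92.47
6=6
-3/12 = -1/4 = -0.25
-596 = -596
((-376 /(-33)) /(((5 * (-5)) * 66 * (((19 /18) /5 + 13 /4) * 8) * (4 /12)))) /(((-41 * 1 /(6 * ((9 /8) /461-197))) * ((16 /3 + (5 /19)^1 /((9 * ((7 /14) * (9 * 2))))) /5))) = -0.02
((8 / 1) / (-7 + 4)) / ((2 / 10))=-40 / 3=-13.33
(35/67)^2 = 1225/4489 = 0.27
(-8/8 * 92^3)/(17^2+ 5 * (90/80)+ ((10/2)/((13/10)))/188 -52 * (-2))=-3806226944/1948579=-1953.33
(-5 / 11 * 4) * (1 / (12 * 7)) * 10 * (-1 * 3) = 50 / 77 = 0.65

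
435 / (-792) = -145 / 264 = -0.55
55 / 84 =0.65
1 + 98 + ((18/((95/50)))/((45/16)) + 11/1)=2154/19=113.37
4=4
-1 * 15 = -15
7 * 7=49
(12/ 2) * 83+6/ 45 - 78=6302/ 15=420.13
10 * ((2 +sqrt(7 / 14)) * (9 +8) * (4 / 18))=170 * sqrt(2) / 9 +680 / 9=102.27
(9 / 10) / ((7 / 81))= 729 / 70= 10.41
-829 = -829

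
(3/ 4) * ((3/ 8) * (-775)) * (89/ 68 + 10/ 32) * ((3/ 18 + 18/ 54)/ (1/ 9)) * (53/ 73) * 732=-268504933725/ 317696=-845163.09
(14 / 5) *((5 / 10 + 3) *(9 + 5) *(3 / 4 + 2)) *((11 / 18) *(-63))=-290521 / 20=-14526.05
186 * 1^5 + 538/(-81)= 14528/81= 179.36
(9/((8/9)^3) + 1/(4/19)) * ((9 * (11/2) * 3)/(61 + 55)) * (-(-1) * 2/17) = 157113/59392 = 2.65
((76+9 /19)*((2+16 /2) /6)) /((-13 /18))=-43590 /247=-176.48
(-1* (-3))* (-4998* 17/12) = -42483/2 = -21241.50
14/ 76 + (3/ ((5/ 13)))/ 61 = 3617/ 11590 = 0.31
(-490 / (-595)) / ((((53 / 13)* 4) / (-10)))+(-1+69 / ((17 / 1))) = 2.55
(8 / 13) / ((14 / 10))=40 / 91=0.44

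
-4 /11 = -0.36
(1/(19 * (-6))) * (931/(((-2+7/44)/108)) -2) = 81931/171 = 479.13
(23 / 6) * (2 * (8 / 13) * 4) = 736 / 39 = 18.87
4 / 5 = 0.80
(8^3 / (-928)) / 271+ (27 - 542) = -4047401 / 7859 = -515.00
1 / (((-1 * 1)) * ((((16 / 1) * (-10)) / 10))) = 1 / 16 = 0.06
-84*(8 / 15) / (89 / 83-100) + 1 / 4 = 16489 / 23460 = 0.70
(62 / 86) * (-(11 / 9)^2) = -3751 / 3483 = -1.08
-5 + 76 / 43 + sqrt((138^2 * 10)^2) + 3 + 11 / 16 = 131023033 / 688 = 190440.45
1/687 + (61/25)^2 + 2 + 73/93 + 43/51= 9.58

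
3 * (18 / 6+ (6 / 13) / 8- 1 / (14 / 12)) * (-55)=-132165 / 364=-363.09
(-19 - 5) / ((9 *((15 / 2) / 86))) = -1376 / 45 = -30.58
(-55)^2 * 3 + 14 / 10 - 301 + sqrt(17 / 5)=8777.24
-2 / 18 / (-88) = 0.00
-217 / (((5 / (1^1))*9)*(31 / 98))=-686 / 45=-15.24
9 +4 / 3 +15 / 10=71 / 6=11.83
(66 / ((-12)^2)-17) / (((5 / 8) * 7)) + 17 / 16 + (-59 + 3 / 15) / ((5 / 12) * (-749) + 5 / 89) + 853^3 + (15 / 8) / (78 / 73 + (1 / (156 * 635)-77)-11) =218433053272476061185001139 / 351942135332449200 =620650474.45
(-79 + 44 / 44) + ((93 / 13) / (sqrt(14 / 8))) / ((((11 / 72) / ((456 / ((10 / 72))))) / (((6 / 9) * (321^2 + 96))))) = -78 + 15115969944576 * sqrt(7) / 5005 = 7990628752.94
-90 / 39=-30 / 13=-2.31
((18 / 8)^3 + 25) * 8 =2329 / 8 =291.12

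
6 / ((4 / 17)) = 51 / 2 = 25.50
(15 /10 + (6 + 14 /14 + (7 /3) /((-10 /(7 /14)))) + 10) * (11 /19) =12133 /1140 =10.64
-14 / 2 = -7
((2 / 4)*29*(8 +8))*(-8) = -1856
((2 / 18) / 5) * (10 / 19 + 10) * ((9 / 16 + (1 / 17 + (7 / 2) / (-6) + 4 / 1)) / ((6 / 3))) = 16475 / 34884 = 0.47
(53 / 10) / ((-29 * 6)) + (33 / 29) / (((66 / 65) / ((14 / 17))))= 26399 / 29580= 0.89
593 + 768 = 1361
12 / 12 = 1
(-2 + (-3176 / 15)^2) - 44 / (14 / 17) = 70521532 / 1575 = 44775.58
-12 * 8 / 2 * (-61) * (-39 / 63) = -12688 / 7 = -1812.57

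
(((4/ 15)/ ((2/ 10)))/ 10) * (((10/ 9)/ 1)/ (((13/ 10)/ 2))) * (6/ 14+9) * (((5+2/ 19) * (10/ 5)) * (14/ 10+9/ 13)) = 9287168/ 202293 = 45.91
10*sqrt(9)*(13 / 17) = 22.94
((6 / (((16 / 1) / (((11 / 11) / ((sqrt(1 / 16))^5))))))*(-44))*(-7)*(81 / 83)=9580032 / 83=115422.07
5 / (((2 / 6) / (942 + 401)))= 20145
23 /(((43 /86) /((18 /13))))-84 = -264 /13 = -20.31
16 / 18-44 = -388 / 9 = -43.11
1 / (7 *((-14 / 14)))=-0.14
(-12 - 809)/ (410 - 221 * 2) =821/ 32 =25.66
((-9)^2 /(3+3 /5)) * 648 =14580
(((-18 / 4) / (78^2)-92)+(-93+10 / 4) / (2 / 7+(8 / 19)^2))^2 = 305878657635769 / 3701505600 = 82636.28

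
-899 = -899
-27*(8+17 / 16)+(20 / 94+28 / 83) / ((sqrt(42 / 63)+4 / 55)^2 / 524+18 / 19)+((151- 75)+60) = -12392757532330715342879 / 114633537903059866576- 405235538598000*sqrt(6) / 7164596118941241661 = -108.11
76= 76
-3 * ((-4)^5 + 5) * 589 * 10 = 18005730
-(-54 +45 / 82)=53.45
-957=-957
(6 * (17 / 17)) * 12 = 72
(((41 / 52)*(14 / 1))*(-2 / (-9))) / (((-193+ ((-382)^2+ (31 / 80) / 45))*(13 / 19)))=2181200 / 88662745639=0.00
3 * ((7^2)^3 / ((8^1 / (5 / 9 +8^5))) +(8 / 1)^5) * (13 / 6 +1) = 659281939151 / 144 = 4578346799.66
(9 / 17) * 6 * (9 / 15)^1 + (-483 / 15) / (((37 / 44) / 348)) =-8380590 / 629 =-13323.67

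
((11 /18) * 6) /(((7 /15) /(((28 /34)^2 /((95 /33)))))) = 10164 /5491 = 1.85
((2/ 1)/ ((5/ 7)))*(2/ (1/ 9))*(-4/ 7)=-144/ 5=-28.80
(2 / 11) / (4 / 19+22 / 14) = 266 / 2607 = 0.10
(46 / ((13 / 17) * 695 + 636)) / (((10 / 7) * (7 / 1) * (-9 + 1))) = -391 / 793880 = -0.00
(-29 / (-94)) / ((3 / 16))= 232 / 141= 1.65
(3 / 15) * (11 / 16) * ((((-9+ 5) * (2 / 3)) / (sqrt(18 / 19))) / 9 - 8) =-11 / 10 - 11 * sqrt(38) / 1620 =-1.14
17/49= 0.35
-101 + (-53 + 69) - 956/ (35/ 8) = -10623/ 35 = -303.51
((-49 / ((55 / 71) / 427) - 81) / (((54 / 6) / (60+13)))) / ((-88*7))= 27192281 / 76230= 356.71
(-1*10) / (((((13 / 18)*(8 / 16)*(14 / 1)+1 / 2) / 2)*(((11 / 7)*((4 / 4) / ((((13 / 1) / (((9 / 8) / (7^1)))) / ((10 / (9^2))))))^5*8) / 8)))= -47543375269245413376 / 171875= -276616001566518.77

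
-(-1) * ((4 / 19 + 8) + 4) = 232 / 19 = 12.21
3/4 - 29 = -113/4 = -28.25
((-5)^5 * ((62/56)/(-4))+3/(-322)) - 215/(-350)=1592631/1840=865.56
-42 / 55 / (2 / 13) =-273 / 55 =-4.96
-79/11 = -7.18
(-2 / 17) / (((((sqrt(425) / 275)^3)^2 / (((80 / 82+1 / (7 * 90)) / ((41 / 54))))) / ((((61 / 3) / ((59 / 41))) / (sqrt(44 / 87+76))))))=-8523982010190625 * sqrt(2262) / 294166307344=-1378148.12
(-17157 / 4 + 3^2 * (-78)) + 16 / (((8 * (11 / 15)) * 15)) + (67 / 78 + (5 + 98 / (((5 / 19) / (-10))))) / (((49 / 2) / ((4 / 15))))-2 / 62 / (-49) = -5620810583 / 1117116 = -5031.54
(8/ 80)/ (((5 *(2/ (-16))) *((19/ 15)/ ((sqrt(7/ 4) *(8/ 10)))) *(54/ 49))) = -196 *sqrt(7)/ 4275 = -0.12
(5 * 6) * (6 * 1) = 180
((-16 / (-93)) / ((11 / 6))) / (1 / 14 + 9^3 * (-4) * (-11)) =448 / 153131165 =0.00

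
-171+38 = -133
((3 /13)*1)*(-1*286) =-66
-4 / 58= -2 / 29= -0.07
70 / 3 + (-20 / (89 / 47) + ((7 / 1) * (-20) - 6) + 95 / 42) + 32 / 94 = -22949183 / 175686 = -130.63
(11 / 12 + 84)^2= 1038361 / 144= 7210.84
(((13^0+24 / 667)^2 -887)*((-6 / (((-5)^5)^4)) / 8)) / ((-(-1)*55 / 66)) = 1773625779 / 212139606475830078125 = 0.00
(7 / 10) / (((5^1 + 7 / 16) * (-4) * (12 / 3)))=-0.01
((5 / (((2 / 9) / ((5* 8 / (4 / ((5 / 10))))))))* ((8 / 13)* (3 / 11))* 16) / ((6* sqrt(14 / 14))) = 7200 / 143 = 50.35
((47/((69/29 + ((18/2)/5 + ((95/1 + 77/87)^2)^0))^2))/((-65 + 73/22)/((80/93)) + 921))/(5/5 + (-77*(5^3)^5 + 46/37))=-32174978000/36649121568147249326586939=-0.00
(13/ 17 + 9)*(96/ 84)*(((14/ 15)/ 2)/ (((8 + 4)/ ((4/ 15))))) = 1328/ 11475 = 0.12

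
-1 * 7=-7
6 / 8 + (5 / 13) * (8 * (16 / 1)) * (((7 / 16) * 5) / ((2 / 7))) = 19639 / 52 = 377.67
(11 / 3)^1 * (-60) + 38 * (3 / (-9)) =-698 / 3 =-232.67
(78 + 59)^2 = 18769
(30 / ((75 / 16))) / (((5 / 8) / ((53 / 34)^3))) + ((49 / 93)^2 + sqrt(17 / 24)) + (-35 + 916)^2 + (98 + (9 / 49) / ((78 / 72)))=sqrt(102) / 12 + 525316087173480632 / 676693651725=776299.08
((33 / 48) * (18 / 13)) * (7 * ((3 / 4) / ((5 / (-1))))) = -1.00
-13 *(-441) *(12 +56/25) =2040948/25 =81637.92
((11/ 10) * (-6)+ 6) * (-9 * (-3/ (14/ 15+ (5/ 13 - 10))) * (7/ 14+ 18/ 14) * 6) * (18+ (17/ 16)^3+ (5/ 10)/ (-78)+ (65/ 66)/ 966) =32988040671375/ 85967343616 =383.73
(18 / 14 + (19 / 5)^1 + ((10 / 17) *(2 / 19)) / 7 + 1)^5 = 1552617915081349718244499 / 184651497216397815625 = 8408.37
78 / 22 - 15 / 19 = 576 / 209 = 2.76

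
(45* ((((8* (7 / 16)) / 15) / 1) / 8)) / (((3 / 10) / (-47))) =-1645 / 8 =-205.62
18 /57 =6 /19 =0.32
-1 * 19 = -19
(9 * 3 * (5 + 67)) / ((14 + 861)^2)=1944 / 765625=0.00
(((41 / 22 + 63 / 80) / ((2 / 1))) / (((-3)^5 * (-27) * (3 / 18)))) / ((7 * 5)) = 0.00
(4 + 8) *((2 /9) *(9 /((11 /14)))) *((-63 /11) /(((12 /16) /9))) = -254016 /121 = -2099.31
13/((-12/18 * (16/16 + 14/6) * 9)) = -13/20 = -0.65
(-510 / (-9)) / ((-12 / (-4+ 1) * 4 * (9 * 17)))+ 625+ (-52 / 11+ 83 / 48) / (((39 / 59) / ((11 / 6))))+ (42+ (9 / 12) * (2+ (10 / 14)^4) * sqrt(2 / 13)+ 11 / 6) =661.21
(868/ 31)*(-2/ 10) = -28/ 5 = -5.60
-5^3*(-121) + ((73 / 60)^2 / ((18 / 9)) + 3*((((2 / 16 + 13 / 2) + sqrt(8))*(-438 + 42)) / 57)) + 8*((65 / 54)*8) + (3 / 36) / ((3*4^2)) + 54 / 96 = 12365567431 / 820800-792*sqrt(2) / 19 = 15006.31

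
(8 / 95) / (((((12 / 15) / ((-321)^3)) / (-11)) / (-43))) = -31290048306 / 19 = -1646844647.68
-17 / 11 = -1.55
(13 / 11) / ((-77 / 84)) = -156 / 121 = -1.29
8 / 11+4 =52 / 11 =4.73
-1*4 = -4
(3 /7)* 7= 3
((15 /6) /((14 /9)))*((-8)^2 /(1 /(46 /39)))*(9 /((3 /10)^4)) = 36800000 /273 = 134798.53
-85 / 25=-17 / 5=-3.40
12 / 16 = 3 / 4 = 0.75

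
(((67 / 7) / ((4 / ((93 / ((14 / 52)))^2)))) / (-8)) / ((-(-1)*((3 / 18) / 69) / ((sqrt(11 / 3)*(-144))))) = 243264645468*sqrt(33) / 343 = 4074195322.39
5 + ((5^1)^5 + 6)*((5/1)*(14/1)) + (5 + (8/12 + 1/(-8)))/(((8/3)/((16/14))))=1753419/8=219177.38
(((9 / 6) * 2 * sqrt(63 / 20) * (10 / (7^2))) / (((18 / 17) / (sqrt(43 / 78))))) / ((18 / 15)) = 85 * sqrt(117390) / 45864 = 0.63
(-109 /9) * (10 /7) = -1090 /63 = -17.30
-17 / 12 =-1.42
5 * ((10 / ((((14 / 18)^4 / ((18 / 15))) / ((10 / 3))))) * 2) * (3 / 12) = 656100 / 2401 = 273.26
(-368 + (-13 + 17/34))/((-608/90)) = 34245/608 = 56.32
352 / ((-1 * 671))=-32 / 61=-0.52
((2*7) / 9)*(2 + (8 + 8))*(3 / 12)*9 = 63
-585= -585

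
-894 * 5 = -4470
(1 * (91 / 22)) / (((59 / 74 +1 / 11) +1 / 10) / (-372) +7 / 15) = 626262 / 70253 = 8.91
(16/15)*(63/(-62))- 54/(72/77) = -36477/620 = -58.83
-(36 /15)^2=-144 /25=-5.76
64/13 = 4.92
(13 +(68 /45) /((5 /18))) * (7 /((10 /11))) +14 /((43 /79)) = 1802871 /10750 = 167.71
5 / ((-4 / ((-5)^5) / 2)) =15625 / 2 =7812.50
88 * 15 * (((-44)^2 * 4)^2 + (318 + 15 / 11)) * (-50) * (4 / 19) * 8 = -126656334528000 / 19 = -6666122869894.74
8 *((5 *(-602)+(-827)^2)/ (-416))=-680919/ 52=-13094.60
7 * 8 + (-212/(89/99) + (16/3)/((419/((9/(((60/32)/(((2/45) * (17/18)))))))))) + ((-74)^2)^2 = 2264400967572164/75514275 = 29986396.18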